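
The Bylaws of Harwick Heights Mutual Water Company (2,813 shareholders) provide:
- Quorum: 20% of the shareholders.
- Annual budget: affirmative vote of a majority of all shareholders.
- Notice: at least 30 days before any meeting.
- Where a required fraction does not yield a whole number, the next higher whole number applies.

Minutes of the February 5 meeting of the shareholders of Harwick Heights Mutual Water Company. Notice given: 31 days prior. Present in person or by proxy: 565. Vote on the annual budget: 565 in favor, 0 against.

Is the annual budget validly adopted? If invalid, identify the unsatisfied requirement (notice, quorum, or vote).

Notice: 31 days given; 30 required. Satisfied.
Quorum: 20% of 2,813 = 562.60, rounded up to 563; 565 present. Satisfied.
Vote: requires a majority of all shareholders (2,813); a majority of 2813 is 1407, so 1,407 needed; 565 in favor. Not satisfied.

Invalid — vote requirement not satisfied.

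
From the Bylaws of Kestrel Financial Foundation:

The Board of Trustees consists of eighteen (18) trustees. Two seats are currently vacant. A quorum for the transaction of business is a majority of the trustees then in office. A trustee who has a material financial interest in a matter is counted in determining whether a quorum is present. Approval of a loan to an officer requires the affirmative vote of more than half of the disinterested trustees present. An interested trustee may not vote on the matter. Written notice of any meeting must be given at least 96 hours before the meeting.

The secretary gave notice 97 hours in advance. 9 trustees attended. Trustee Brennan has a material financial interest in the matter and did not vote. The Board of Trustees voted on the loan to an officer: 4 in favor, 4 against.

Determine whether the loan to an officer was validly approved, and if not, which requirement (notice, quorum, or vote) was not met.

Invalid — vote requirement not satisfied.

Notice: 97 hours given; 96 required (97 ≥ 96). Satisfied.
Quorum: 9 present (interested trustees count toward quorum); quorum is 9. Satisfied.
Vote: the loan to an officer requires a majority of the disinterested trustees present (9 − 1 = 8). A majority of 8 is 5, so 5 affirmative votes are needed; 4 voted in favor. Not satisfied.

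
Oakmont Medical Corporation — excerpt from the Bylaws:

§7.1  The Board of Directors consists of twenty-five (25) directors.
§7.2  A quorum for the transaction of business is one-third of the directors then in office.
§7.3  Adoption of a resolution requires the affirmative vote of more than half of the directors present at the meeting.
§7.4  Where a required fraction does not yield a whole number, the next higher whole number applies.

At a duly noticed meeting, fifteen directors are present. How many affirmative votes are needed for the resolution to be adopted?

The resolution requires a majority of the directors present (15).
A majority of 15 is 8.

8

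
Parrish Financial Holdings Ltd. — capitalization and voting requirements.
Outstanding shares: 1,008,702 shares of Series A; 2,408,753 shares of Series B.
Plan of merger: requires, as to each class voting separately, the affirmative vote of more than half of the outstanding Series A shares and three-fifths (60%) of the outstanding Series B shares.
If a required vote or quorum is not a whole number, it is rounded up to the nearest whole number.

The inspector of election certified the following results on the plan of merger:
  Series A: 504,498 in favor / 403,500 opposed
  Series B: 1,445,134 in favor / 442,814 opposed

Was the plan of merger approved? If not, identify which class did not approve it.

Series A: a majority of 1008702 is 504352; 504,352 required, 504,498 in favor — approved.
Series B: 3/5 of 2408753 = 1445251.80, rounded up to 1445252; 1,445,252 required, 1,445,134 in favor — not approved.

Not approved — the Series B shares did not give the required vote.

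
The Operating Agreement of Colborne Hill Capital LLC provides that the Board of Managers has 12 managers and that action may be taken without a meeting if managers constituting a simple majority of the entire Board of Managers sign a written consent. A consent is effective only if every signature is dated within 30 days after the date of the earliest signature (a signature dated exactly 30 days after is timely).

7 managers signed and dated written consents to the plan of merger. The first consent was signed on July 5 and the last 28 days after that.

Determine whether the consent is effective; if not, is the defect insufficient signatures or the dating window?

Signatures required: a simple majority of 12 — a majority of 12 is 7, so 7 needed; 7 signed. Sufficient.
Dating window: the latest signature is 28 days after the earliest; the limit is 30 days. Within the window.

Effective — both the signature and dating-window requirements are satisfied.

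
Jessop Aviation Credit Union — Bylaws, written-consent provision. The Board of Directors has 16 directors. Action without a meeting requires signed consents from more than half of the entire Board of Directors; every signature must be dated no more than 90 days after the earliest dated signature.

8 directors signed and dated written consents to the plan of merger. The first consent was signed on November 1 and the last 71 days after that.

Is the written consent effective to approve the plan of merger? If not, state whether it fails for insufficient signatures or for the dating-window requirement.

Signatures required: more than half of 16 — a majority of 16 is 9, so 9 needed; 8 signed. Insufficient.
Dating window: the latest signature is 71 days after the earliest; the limit is 90 days. Within the window.

Not effective — insufficient signatures.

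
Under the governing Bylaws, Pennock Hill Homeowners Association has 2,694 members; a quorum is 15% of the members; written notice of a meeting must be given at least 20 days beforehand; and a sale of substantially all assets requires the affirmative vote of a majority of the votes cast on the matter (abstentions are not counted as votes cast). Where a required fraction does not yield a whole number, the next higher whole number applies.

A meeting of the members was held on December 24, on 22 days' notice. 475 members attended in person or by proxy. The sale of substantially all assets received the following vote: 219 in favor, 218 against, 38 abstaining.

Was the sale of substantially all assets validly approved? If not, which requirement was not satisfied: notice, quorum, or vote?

Notice: 22 days given; 20 required. Satisfied.
Quorum: 15% of 2,694 = 404.10, rounded up to 405; 475 present. Satisfied.
Vote: requires a majority of the votes cast (475 − 38 abstaining = 437); a majority of 437 is 219, so 219 needed; 219 in favor. Satisfied.

Valid — all requirements satisfied.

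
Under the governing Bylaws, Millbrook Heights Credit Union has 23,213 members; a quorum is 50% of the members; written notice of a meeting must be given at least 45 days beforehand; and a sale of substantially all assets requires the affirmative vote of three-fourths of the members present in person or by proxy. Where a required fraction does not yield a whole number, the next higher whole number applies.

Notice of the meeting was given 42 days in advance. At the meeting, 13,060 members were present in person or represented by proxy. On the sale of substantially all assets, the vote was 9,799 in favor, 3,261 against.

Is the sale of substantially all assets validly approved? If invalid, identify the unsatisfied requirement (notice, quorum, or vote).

Notice: 42 days given; 45 required. Not satisfied.
Quorum: 50% of 23,213 = 11,606.50, rounded up to 11,607; 13,060 present. Satisfied.
Vote: requires three-fourths of those present (13,060); 3/4 of 13060 = 9795, so 9,795 needed; 9,799 in favor. Satisfied.

Invalid — notice requirement not satisfied.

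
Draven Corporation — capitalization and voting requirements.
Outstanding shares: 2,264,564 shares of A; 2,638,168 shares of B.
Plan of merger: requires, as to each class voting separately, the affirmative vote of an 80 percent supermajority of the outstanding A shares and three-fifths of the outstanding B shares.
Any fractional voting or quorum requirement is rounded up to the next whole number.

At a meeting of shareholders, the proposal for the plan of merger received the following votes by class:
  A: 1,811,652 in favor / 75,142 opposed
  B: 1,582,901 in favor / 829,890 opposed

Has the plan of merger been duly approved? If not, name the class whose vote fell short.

Approved — every class gave the required vote.

A: 4/5 of 2264564 = 1811651.20, rounded up to 1811652; 1,811,652 required, 1,811,652 in favor — approved.
B: 3/5 of 2638168 = 1582900.80, rounded up to 1582901; 1,582,901 required, 1,582,901 in favor — approved.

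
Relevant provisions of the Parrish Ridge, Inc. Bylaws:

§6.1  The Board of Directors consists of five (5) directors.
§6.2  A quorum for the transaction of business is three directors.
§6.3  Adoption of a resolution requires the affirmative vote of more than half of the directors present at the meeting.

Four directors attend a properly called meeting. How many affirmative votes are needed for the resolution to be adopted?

The resolution requires a majority of the directors present (4).
A majority of 4 is 3.

3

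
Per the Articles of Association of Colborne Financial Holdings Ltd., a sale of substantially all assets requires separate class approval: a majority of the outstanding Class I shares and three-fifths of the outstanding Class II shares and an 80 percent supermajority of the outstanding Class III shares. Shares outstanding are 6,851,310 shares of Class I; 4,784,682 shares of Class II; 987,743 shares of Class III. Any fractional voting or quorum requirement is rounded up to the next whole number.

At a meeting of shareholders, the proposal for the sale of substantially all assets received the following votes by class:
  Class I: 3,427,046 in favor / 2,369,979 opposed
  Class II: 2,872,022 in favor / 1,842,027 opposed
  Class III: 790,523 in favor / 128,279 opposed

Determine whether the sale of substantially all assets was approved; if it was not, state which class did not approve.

Class I: a majority of 6851310 is 3425656; 3,425,656 required, 3,427,046 in favor — approved.
Class II: 3/5 of 4784682 = 2870809.20, rounded up to 2870810; 2,870,810 required, 2,872,022 in favor — approved.
Class III: 4/5 of 987743 = 790194.40, rounded up to 790195; 790,195 required, 790,523 in favor — approved.

Approved — every class gave the required vote.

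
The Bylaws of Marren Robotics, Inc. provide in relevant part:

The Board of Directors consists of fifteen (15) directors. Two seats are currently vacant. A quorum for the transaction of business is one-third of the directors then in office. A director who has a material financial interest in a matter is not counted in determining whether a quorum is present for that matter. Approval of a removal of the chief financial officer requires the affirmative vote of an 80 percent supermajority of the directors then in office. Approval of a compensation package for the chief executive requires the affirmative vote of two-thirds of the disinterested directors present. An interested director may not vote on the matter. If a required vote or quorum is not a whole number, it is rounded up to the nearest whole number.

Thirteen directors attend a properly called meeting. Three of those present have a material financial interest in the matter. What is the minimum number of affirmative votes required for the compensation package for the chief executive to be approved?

7

The compensation package for the chief executive requires two-thirds of the disinterested directors present (13 − 3 = 10).
2/3 of 10 = 6.67, rounded up to 7.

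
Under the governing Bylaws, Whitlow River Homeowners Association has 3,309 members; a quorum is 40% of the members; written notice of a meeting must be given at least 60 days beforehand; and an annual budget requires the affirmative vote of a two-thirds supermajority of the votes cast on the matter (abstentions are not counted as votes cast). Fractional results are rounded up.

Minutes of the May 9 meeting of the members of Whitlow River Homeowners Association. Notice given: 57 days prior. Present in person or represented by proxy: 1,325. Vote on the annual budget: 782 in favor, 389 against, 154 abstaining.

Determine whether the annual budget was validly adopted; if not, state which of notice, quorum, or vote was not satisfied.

Notice: 57 days given; 60 required. Not satisfied.
Quorum: 40% of 3,309 = 1,323.60, rounded up to 1,324; 1,325 present. Satisfied.
Vote: requires two-thirds of the votes cast (1,325 − 154 abstaining = 1,171); 2/3 of 1171 = 780.67, rounded up to 781, so 781 needed; 782 in favor. Satisfied.

Invalid — notice requirement not satisfied.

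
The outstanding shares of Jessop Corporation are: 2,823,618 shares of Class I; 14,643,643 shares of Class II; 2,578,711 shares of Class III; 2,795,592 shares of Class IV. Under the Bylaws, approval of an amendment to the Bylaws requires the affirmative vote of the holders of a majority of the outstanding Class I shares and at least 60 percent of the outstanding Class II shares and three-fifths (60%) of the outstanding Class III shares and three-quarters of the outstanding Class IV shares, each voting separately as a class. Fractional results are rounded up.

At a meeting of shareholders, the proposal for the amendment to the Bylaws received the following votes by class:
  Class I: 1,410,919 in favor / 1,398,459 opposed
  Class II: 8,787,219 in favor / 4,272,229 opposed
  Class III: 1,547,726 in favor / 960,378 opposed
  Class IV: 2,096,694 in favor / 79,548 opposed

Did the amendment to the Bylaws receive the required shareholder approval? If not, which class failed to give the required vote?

Not approved — the Class I shares did not give the required vote.

Class I: a majority of 2823618 is 1411810; 1,411,810 required, 1,410,919 in favor — not approved.
Class II: 3/5 of 14643643 = 8786185.80, rounded up to 8786186; 8,786,186 required, 8,787,219 in favor — approved.
Class III: 3/5 of 2578711 = 1547226.60, rounded up to 1547227; 1,547,227 required, 1,547,726 in favor — approved.
Class IV: 3/4 of 2795592 = 2096694; 2,096,694 required, 2,096,694 in favor — approved.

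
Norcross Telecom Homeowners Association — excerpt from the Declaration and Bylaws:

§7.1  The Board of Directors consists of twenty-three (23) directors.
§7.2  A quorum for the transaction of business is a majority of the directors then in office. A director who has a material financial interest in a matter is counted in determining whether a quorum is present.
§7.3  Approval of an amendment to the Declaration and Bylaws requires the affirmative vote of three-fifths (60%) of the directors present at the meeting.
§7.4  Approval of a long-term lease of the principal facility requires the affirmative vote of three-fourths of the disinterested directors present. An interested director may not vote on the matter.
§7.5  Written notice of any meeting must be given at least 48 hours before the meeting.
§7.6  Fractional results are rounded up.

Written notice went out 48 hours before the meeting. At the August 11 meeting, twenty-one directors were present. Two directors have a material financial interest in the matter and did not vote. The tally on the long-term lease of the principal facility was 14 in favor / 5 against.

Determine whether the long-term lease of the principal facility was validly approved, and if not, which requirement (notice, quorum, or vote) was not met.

Notice: 48 hours given; 48 required (48 ≥ 48). Satisfied.
Quorum: 21 present (interested directors count toward quorum); quorum is 12. Satisfied.
Vote: the long-term lease of the principal facility requires three-fourths of the disinterested directors present (21 − 2 = 19). 3/4 of 19 = 14.25, rounded up to 15, so 15 affirmative votes are needed; 14 voted in favor. Not satisfied.

Invalid — vote requirement not satisfied.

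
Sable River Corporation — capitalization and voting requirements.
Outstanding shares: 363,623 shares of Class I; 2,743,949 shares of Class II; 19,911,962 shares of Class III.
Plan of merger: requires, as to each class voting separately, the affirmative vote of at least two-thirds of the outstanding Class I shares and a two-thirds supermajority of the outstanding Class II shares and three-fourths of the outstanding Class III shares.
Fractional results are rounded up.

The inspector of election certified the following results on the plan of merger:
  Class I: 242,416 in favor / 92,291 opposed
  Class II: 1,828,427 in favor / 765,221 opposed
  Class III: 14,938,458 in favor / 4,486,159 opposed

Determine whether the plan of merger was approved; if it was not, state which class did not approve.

Class I: 2/3 of 363623 = 242415.33, rounded up to 242416; 242,416 required, 242,416 in favor — approved.
Class II: 2/3 of 2743949 = 1829299.33, rounded up to 1829300; 1,829,300 required, 1,828,427 in favor — not approved.
Class III: 3/4 of 19911962 = 14933971.50, rounded up to 14933972; 14,933,972 required, 14,938,458 in favor — approved.

Not approved — the Class II shares did not give the required vote.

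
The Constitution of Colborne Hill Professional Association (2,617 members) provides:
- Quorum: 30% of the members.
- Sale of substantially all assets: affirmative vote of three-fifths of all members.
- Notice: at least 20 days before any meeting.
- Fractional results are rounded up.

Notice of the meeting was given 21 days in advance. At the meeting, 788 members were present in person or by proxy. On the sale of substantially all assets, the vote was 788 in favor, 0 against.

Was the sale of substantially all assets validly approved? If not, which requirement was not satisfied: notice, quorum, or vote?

Notice: 21 days given; 20 required. Satisfied.
Quorum: 30% of 2,617 = 785.10, rounded up to 786; 788 present. Satisfied.
Vote: requires three-fifths of all members (2,617); 3/5 of 2617 = 1570.20, rounded up to 1571, so 1,571 needed; 788 in favor. Not satisfied.

Invalid — vote requirement not satisfied.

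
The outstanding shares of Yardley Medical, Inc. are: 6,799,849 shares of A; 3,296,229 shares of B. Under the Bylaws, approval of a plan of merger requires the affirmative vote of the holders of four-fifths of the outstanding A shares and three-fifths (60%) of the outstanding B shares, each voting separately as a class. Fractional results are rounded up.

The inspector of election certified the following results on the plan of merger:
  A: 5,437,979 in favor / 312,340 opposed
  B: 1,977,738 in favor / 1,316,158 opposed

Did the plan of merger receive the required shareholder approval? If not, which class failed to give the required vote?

A: 4/5 of 6799849 = 5439879.20, rounded up to 5439880; 5,439,880 required, 5,437,979 in favor — not approved.
B: 3/5 of 3296229 = 1977737.40, rounded up to 1977738; 1,977,738 required, 1,977,738 in favor — approved.

Not approved — the A shares did not give the required vote.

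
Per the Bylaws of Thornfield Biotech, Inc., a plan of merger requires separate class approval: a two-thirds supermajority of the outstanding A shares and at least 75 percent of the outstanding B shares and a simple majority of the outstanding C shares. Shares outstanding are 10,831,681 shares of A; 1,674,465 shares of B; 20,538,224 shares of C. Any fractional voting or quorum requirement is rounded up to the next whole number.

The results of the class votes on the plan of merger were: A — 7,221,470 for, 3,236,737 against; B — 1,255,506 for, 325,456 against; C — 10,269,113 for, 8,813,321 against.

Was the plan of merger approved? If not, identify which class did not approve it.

Not approved — the B shares did not give the required vote.

A: 2/3 of 10831681 = 7221120.67, rounded up to 7221121; 7,221,121 required, 7,221,470 in favor — approved.
B: 3/4 of 1674465 = 1255848.75, rounded up to 1255849; 1,255,849 required, 1,255,506 in favor — not approved.
C: a majority of 20538224 is 10269113; 10,269,113 required, 10,269,113 in favor — approved.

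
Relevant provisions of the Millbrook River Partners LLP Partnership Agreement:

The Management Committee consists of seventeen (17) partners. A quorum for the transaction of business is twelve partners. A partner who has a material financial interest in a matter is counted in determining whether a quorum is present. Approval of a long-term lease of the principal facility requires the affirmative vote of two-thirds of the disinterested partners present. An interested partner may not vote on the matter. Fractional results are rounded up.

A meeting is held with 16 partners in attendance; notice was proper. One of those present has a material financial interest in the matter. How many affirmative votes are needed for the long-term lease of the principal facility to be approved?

The long-term lease of the principal facility requires two-thirds of the disinterested partners present (16 − 1 = 15).
2/3 of 15 = 10.

10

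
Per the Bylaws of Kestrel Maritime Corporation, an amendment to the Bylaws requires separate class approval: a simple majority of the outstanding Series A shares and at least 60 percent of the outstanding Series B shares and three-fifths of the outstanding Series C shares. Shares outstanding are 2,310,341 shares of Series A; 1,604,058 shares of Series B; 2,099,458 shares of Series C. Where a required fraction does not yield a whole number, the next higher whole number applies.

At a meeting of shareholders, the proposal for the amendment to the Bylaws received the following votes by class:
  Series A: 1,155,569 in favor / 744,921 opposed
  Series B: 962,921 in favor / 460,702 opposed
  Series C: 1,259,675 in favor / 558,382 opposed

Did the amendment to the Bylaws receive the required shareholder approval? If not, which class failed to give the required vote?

Approved — every class gave the required vote.

Series A: a majority of 2310341 is 1155171; 1,155,171 required, 1,155,569 in favor — approved.
Series B: 3/5 of 1604058 = 962434.80, rounded up to 962435; 962,435 required, 962,921 in favor — approved.
Series C: 3/5 of 2099458 = 1259674.80, rounded up to 1259675; 1,259,675 required, 1,259,675 in favor — approved.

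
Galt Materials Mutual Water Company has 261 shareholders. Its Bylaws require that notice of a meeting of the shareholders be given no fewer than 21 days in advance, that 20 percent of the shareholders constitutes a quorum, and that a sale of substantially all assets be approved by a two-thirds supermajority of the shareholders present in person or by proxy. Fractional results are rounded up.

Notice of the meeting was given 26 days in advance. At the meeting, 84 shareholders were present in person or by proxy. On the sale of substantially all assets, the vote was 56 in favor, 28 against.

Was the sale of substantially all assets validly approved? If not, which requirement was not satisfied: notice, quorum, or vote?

Valid — all requirements satisfied.

Notice: 26 days given; 21 required. Satisfied.
Quorum: 20% of 261 = 52.20, rounded up to 53; 84 present. Satisfied.
Vote: requires two-thirds of those present (84); 2/3 of 84 = 56, so 56 needed; 56 in favor. Satisfied.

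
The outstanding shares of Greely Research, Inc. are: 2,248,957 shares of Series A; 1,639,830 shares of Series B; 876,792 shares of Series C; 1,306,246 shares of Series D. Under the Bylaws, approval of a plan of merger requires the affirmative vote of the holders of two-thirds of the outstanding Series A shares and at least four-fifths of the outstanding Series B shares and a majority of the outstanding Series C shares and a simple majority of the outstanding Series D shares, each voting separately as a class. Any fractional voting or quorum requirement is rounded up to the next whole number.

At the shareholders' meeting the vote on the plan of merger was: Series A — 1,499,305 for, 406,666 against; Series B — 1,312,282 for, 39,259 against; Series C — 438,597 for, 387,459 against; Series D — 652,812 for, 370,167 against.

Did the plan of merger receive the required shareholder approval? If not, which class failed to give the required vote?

Series A: 2/3 of 2248957 = 1499304.67, rounded up to 1499305; 1,499,305 required, 1,499,305 in favor — approved.
Series B: 4/5 of 1639830 = 1311864; 1,311,864 required, 1,312,282 in favor — approved.
Series C: a majority of 876792 is 438397; 438,397 required, 438,597 in favor — approved.
Series D: a majority of 1306246 is 653124; 653,124 required, 652,812 in favor — not approved.

Not approved — the Series D shares did not give the required vote.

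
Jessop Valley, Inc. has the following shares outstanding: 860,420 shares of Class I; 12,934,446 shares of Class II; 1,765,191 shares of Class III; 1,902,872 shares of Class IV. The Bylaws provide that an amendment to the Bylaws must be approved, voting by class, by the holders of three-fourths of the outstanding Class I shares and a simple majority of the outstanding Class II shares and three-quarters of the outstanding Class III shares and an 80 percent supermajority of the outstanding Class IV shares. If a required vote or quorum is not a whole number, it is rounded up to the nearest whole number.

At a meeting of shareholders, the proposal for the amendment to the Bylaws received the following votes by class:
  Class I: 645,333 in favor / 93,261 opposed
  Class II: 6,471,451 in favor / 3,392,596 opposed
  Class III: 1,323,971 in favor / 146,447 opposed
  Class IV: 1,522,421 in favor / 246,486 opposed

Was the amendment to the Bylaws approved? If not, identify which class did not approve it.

Class I: 3/4 of 860420 = 645315; 645,315 required, 645,333 in favor — approved.
Class II: a majority of 12934446 is 6467224; 6,467,224 required, 6,471,451 in favor — approved.
Class III: 3/4 of 1765191 = 1323893.25, rounded up to 1323894; 1,323,894 required, 1,323,971 in favor — approved.
Class IV: 4/5 of 1902872 = 1522297.60, rounded up to 1522298; 1,522,298 required, 1,522,421 in favor — approved.

Approved — every class gave the required vote.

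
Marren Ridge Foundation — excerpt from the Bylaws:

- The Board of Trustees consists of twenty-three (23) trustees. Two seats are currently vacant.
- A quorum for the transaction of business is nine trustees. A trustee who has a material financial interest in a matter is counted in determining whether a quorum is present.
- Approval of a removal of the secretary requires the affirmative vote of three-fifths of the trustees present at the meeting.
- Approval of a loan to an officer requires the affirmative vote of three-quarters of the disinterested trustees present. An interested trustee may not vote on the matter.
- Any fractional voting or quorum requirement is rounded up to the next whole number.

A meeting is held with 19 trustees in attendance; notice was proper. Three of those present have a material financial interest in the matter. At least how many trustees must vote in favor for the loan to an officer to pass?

The loan to an officer requires three-fourths of the disinterested trustees present (19 − 3 = 16).
3/4 of 16 = 12.

12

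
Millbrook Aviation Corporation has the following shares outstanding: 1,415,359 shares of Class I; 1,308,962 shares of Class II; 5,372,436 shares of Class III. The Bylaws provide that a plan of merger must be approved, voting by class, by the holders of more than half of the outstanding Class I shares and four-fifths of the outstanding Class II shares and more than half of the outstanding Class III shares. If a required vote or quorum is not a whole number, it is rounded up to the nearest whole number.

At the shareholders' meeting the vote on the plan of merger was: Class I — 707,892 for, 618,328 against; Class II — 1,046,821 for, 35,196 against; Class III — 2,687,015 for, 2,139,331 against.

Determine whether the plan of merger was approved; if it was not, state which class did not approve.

Not approved — the Class II shares did not give the required vote.

Class I: a majority of 1415359 is 707680; 707,680 required, 707,892 in favor — approved.
Class II: 4/5 of 1308962 = 1047169.60, rounded up to 1047170; 1,047,170 required, 1,046,821 in favor — not approved.
Class III: a majority of 5372436 is 2686219; 2,686,219 required, 2,687,015 in favor — approved.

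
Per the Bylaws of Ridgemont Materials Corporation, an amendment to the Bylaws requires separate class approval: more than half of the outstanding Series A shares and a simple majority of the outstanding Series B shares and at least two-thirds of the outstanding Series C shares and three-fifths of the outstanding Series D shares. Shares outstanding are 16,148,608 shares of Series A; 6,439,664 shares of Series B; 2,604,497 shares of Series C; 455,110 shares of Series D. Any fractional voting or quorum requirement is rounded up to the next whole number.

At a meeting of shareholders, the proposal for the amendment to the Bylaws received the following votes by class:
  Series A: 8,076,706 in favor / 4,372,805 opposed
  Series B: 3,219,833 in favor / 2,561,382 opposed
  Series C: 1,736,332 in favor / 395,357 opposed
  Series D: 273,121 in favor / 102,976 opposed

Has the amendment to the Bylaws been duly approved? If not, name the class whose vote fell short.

Approved — every class gave the required vote.

Series A: a majority of 16148608 is 8074305; 8,074,305 required, 8,076,706 in favor — approved.
Series B: a majority of 6439664 is 3219833; 3,219,833 required, 3,219,833 in favor — approved.
Series C: 2/3 of 2604497 = 1736331.33, rounded up to 1736332; 1,736,332 required, 1,736,332 in favor — approved.
Series D: 3/5 of 455110 = 273066; 273,066 required, 273,121 in favor — approved.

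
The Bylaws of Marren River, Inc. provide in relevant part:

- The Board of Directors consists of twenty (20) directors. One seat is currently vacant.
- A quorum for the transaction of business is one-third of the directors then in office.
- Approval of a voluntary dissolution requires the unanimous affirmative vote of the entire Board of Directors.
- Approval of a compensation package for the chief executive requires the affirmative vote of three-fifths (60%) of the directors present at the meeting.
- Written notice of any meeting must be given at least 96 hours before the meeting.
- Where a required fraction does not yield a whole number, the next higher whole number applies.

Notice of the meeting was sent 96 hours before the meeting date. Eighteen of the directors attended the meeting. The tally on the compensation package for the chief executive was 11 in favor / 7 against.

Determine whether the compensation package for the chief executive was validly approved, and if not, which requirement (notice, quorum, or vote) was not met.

Notice: 96 hours given; 96 required (96 ≥ 96). Satisfied.
Quorum: 18 present; quorum is 7. Satisfied.
Vote: the compensation package for the chief executive requires three-fifths of the directors present (18). 3/5 of 18 = 10.80, rounded up to 11, so 11 affirmative votes are needed; 11 voted in favor. Satisfied.

Valid — all requirements satisfied.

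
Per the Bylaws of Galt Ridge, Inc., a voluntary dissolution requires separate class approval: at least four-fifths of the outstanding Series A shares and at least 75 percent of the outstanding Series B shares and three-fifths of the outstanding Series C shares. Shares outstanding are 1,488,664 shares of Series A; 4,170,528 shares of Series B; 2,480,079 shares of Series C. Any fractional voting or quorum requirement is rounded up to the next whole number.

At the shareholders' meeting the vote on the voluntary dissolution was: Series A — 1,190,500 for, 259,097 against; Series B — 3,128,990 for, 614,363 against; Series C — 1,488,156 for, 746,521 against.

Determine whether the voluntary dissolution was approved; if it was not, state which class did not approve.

Series A: 4/5 of 1488664 = 1190931.20, rounded up to 1190932; 1,190,932 required, 1,190,500 in favor — not approved.
Series B: 3/4 of 4170528 = 3127896; 3,127,896 required, 3,128,990 in favor — approved.
Series C: 3/5 of 2480079 = 1488047.40, rounded up to 1488048; 1,488,048 required, 1,488,156 in favor — approved.

Not approved — the Series A shares did not give the required vote.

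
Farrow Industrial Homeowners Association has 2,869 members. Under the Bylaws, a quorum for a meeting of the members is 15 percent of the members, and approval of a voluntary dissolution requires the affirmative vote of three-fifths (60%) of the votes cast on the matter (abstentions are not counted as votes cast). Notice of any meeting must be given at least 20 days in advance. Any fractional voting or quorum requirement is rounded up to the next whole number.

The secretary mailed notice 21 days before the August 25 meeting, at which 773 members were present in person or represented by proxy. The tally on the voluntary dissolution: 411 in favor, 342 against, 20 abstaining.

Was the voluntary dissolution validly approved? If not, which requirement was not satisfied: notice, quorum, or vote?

Notice: 21 days given; 20 required. Satisfied.
Quorum: 15% of 2,869 = 430.35, rounded up to 431; 773 present. Satisfied.
Vote: requires three-fifths of the votes cast (773 − 20 abstaining = 753); 3/5 of 753 = 451.80, rounded up to 452, so 452 needed; 411 in favor. Not satisfied.

Invalid — vote requirement not satisfied.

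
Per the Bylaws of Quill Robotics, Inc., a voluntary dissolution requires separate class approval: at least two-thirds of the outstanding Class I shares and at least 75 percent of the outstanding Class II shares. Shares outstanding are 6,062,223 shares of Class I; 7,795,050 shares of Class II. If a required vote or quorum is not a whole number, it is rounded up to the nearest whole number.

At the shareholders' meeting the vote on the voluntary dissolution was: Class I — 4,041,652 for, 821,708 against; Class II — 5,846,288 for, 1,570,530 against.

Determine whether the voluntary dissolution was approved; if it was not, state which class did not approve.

Class I: 2/3 of 6062223 = 4041482; 4,041,482 required, 4,041,652 in favor — approved.
Class II: 3/4 of 7795050 = 5846287.50, rounded up to 5846288; 5,846,288 required, 5,846,288 in favor — approved.

Approved — every class gave the required vote.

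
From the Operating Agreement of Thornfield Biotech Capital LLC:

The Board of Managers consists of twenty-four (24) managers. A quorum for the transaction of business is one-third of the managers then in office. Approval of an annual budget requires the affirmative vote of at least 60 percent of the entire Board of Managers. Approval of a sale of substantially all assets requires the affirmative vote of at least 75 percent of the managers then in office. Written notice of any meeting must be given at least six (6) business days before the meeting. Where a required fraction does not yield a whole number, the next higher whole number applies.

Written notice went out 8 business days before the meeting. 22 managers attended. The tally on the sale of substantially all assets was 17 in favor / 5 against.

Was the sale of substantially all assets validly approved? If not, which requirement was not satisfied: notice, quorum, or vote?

Invalid — vote requirement not satisfied.

Notice: 8 business days given; 6 required (8 ≥ 6). Satisfied.
Quorum: 22 present; quorum is 8. Satisfied.
Vote: the sale of substantially all assets requires three-fourths of the managers then in office (24). 3/4 of 24 = 18, so 18 affirmative votes are needed; 17 voted in favor. Not satisfied.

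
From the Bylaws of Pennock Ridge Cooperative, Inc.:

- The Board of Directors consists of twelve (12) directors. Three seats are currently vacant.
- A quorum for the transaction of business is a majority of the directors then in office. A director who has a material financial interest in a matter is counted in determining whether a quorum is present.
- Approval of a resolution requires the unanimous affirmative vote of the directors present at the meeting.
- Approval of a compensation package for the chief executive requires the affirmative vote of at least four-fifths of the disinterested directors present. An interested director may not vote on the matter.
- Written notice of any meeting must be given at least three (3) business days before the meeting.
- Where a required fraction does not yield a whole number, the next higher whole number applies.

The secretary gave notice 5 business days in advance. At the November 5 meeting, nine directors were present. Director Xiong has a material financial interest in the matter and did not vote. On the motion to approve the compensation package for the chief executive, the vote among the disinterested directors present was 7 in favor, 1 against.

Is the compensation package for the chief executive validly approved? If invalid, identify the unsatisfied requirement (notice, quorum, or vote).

Notice: 5 business days given; 3 required (5 ≥ 3). Satisfied.
Quorum: 9 present (interested directors count toward quorum); quorum is 5. Satisfied.
Vote: the compensation package for the chief executive requires four-fifths of the disinterested directors present (9 − 1 = 8). 4/5 of 8 = 6.40, rounded up to 7, so 7 affirmative votes are needed; 7 voted in favor. Satisfied.

Valid — all requirements satisfied.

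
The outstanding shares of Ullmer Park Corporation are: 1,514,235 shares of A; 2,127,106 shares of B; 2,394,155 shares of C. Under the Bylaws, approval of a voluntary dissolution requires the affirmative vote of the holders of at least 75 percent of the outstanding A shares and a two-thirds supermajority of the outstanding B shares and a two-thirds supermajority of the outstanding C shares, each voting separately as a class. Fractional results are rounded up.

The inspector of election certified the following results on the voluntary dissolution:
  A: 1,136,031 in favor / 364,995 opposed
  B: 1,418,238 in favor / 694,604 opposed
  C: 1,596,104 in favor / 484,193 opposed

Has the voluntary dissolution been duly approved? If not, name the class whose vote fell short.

A: 3/4 of 1514235 = 1135676.25, rounded up to 1135677; 1,135,677 required, 1,136,031 in favor — approved.
B: 2/3 of 2127106 = 1418070.67, rounded up to 1418071; 1,418,071 required, 1,418,238 in favor — approved.
C: 2/3 of 2394155 = 1596103.33, rounded up to 1596104; 1,596,104 required, 1,596,104 in favor — approved.

Approved — every class gave the required vote.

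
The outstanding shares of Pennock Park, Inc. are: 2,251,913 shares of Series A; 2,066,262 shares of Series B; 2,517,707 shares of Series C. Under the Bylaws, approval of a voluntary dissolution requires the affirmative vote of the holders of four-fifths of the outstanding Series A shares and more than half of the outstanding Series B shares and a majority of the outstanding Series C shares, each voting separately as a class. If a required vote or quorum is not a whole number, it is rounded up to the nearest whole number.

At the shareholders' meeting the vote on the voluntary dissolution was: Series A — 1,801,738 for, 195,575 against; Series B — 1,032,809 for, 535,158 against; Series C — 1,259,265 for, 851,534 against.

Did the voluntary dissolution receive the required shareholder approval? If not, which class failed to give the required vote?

Series A: 4/5 of 2251913 = 1801530.40, rounded up to 1801531; 1,801,531 required, 1,801,738 in favor — approved.
Series B: a majority of 2066262 is 1033132; 1,033,132 required, 1,032,809 in favor — not approved.
Series C: a majority of 2517707 is 1258854; 1,258,854 required, 1,259,265 in favor — approved.

Not approved — the Series B shares did not give the required vote.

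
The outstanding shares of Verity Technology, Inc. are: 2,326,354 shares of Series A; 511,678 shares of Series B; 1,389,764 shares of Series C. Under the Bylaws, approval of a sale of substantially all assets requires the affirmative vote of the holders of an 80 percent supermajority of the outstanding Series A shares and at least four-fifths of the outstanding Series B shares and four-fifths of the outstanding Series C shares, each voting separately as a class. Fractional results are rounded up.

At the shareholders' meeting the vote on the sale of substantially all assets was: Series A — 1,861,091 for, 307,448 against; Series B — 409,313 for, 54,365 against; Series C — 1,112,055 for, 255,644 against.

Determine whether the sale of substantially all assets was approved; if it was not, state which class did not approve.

Not approved — the Series B shares did not give the required vote.

Series A: 4/5 of 2326354 = 1861083.20, rounded up to 1861084; 1,861,084 required, 1,861,091 in favor — approved.
Series B: 4/5 of 511678 = 409342.40, rounded up to 409343; 409,343 required, 409,313 in favor — not approved.
Series C: 4/5 of 1389764 = 1111811.20, rounded up to 1111812; 1,111,812 required, 1,112,055 in favor — approved.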